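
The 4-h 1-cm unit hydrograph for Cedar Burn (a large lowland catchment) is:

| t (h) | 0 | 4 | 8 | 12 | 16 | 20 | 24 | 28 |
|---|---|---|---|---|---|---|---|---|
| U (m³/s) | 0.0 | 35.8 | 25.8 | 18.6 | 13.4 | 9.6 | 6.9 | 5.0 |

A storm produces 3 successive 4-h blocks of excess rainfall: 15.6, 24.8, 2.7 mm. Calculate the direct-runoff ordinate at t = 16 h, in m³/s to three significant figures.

By discrete convolution, Q_j = Σ (P_i / 10 mm) · U_{j−i}.
At t = 16 h (j=4): Q = (15.6/10)·13.4 + (24.8/10)·18.6 + (2.7/10)·25.8 = 74.0 m³/s.

Q ≈ 74.0 m³/s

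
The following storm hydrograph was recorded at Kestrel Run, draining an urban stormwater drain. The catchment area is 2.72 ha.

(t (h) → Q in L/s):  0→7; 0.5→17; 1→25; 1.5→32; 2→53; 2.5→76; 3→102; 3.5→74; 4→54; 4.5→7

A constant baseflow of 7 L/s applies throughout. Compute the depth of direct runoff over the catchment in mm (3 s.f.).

d ≈ 24.9 mm

Direct runoff: 0.0, 10.0, 18.0, 25.0, 46.0, 69.0, 95.0, 67.0, 47.0, 0.0 L/s; ΣQ_DR = 377.0 L/s.
V = ΣQ_DR · Δt = 377.0 × 1800 s = 6.786 × 10^5 L.
Over A = 2.72 ha, depth = V / A = 24.9 mm.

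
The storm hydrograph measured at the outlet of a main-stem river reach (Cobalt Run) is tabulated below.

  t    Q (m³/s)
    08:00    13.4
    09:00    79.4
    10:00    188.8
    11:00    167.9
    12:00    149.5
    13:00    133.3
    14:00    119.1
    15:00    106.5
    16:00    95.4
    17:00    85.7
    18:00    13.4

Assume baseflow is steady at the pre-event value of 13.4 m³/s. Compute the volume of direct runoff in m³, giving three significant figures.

Direct-runoff ordinates (Q − Q_b): 0.0, 66.0, 175.4, 154.5, 136.1, 119.9, 105.7, 93.1, 82.0, 72.3, 0.0 m³/s.
ΣQ_DR = 1005 m³/s.
With Δt = 1 h = 3600 s, V = ΣQ_DR · Δt = 1005 × 3600 = 3.62 × 10^6 m³.

V ≈ 3.62 × 10^6 m³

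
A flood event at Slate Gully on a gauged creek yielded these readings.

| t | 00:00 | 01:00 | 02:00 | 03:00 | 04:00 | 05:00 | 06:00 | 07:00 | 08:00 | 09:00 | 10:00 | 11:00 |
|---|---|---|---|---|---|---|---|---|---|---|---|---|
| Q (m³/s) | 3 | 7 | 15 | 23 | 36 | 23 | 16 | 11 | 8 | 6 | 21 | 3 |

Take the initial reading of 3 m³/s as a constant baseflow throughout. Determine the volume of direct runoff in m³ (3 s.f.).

Direct-runoff ordinates (Q − Q_b): 0.0, 4.0, 12.0, 20.0, 33.0, 20.0, 13.0, 8.0, 5.0, 3.0, 18.0, 0.0 m³/s.
ΣQ_DR = 136.0 m³/s.
With Δt = 1 h = 3600 s, V = ΣQ_DR · Δt = 136.0 × 3600 = 4.90 × 10^5 m³.

V ≈ 4.90 × 10^5 m³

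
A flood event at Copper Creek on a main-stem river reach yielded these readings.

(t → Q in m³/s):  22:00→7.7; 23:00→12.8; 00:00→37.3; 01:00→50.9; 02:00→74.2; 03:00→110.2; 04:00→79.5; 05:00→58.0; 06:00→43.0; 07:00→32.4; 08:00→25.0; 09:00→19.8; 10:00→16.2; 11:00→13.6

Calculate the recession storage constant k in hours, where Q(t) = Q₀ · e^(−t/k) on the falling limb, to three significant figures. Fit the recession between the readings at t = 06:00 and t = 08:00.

k ≈ 3.69 h

On the falling limb, Q drops from 43.0 to 25.0 m³/s between t = 06:00 and t = 08:00 (Δt = 2 h).
k = −Δt / ln(Q₂/Q₁) = −2 / ln(25.0/43.0) = 3.69 h.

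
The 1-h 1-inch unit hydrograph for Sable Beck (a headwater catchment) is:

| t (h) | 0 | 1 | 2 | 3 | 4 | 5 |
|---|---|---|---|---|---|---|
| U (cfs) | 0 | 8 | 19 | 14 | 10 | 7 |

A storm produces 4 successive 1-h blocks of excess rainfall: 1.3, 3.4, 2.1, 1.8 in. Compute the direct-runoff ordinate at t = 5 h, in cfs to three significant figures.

Q ≈ 107 cfs

By discrete convolution, Q_j = Σ (P_i / 1 in) · U_{j−i}.
At t = 5 h (j=5): Q = (1.3/1)·7 + (3.4/1)·10 + (2.1/1)·14 + (1.8/1)·19 = 107 cfs.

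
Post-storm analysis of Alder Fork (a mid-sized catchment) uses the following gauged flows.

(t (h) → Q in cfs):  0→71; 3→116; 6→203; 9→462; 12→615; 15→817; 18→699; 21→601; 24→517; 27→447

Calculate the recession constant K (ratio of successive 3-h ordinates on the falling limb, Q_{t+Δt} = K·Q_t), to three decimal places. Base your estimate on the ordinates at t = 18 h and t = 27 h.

Using the recession-limb readings at t = 18 h and t = 27 h: Q falls from 699 to 447 cfs over 3 intervals.
K = (Q₂/Q₁)^(1/3) = (447/699)^(1/3) = 0.862.

K ≈ 0.862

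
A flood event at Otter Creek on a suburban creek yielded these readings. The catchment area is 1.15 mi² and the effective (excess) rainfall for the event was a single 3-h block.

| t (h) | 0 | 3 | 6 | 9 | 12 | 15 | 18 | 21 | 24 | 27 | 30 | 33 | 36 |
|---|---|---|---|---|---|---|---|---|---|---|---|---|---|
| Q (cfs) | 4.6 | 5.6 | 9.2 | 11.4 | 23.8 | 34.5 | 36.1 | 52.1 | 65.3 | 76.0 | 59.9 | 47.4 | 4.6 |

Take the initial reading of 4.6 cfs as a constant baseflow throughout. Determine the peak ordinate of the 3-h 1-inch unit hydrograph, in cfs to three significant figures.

U_p ≈ 47.6 cfs

Direct runoff: 0.0, 1.0, 4.6, 6.8, 19.2, 29.9, 31.5, 47.5, 60.7, 71.4, 55.3, 42.8, 0.0 cfs; ΣQ_DR = 370.7 cfs, peak = 71.4 cfs.
Runoff depth d = ΣQ_DR·Δt / A = 370.7 × 10800 / (1.15 mi²) = 1.499 in.
The 1-inch UH is the DRH scaled by (1 in)/d, so U_p = 71.4 × 1/1.499 = 47.6 cfs.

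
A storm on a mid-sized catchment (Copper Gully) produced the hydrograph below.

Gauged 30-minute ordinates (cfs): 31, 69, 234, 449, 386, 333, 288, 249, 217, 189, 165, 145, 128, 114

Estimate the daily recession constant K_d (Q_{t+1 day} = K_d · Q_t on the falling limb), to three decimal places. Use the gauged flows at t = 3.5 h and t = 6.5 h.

Between t = 3.5 h and t = 6.5 h the flow falls from 249 to 114 cfs over 6×0.5 h = 3 h.
Per-interval ratio K = (114/249)^(1/6) = 0.8779; K_d = K^(24/0.5) = 0.002.

K_d ≈ 0.002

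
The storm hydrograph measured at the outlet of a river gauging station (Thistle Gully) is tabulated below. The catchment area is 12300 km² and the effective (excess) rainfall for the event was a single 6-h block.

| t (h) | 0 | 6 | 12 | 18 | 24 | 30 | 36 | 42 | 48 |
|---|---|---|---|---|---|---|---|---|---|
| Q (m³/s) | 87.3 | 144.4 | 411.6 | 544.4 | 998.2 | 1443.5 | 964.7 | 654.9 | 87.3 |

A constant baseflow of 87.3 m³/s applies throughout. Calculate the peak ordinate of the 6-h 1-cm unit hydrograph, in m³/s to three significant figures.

Direct runoff: 0.0, 57.1, 324.3, 457.1, 910.9, 1356.2, 877.4, 567.6, 0.0 m³/s; ΣQ_DR = 4551 m³/s, peak = 1356.2 m³/s.
Runoff depth d = ΣQ_DR·Δt / A = 4551 × 21600 / (12300 km²) = 7.991 mm.
The 1-cm UH is the DRH scaled by (10 mm)/d, so U_p = 1356.2 × 10/7.991 = 1700 m³/s.

U_p ≈ 1700 m³/s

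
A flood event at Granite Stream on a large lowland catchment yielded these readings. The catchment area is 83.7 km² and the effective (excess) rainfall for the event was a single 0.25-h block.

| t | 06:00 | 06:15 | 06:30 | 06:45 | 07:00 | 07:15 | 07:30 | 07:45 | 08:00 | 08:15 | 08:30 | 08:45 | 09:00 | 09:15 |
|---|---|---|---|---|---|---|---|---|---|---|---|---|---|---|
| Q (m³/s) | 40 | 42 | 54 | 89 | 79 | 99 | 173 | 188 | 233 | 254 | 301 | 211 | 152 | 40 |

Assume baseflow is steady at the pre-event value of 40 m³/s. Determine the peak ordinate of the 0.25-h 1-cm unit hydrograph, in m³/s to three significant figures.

Direct runoff: 0.0, 2.0, 14.0, 49.0, 39.0, 59.0, 133.0, 148.0, 193.0, 214.0, 261.0, 171.0, 112.0, 0.0 m³/s; ΣQ_DR = 1395 m³/s, peak = 261.0 m³/s.
Runoff depth d = ΣQ_DR·Δt / A = 1395 × 900 / (83.7 km²) = 15.00 mm.
The 1-cm UH is the DRH scaled by (10 mm)/d, so U_p = 261.0 × 10/15.00 = 174 m³/s.

U_p ≈ 174 m³/s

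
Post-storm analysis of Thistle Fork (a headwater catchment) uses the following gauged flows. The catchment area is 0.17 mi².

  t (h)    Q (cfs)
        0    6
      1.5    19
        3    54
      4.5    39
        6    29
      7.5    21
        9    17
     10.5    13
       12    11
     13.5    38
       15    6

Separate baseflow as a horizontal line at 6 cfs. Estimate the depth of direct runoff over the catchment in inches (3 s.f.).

Direct runoff: 0.0, 13.0, 48.0, 33.0, 23.0, 15.0, 11.0, 7.0, 5.0, 32.0, 0.0 cfs; ΣQ_DR = 187.0 cfs.
V = ΣQ_DR · Δt = 187.0 × 5400 s = 1.010 × 10^6 ft³.
Over A = 0.17 mi², depth = V / A = 2.56 in.

d ≈ 2.56 in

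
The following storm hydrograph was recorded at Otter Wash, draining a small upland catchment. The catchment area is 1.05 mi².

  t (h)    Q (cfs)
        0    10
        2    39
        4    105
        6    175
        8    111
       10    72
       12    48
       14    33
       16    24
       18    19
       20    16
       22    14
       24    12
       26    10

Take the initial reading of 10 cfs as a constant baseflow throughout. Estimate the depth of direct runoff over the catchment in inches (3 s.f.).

d ≈ 1.62 in

Direct runoff: 0.0, 29.0, 95.0, 165.0, 101.0, 62.0, 38.0, 23.0, 14.0, 9.0, 6.0, 4.0, 2.0, 0.0 cfs; ΣQ_DR = 548.0 cfs.
V = ΣQ_DR · Δt = 548.0 × 7200 s = 3.946 × 10^6 ft³.
Over A = 1.05 mi², depth = V / A = 1.62 in.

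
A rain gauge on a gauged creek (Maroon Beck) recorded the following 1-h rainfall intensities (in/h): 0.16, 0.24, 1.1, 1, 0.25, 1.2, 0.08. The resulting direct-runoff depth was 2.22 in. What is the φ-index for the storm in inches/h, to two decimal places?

φ ≈ 0.36 in/h

Only the 3 blocks with intensity above φ contribute runoff: 1.1, 1, 1.2 in/h.
Σ(I−φ)·Δt = d  ⇒  (1.1+1+1.2 − 3φ)·1 = 2.22
φ = (3.300 − 2.22/1) / 3 = 0.36 in/h.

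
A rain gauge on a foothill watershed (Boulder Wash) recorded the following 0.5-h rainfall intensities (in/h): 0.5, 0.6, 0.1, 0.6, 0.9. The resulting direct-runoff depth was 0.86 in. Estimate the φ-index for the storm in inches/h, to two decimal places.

Only the 4 blocks with intensity above φ contribute runoff: 0.5, 0.6, 0.6, 0.9 in/h.
Σ(I−φ)·Δt = d  ⇒  (0.5+0.6+0.6+0.9 − 4φ)·0.5 = 0.86
φ = (2.600 − 0.86/0.5) / 4 = 0.22 in/h.

φ ≈ 0.22 in/h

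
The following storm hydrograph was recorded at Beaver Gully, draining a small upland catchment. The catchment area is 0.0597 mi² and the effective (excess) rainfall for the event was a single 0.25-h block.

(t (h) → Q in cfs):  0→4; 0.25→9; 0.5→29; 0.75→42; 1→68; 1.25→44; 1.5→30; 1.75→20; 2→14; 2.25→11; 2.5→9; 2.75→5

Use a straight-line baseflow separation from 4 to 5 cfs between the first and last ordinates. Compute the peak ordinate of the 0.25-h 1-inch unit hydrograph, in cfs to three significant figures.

Direct runoff: 0.00, 4.91, 24.82, 37.73, 63.64, 39.55, 25.45, 15.36, 9.27, 6.18, 4.09, 0.00 cfs; ΣQ_DR = 231.0 cfs, peak = 63.64 cfs.
Runoff depth d = ΣQ_DR·Δt / A = 231.0 × 900 / (0.0597 mi²) = 1.499 in.
The 1-inch UH is the DRH scaled by (1 in)/d, so U_p = 63.64 × 1/1.499 = 42.5 cfs.

U_p ≈ 42.5 cfs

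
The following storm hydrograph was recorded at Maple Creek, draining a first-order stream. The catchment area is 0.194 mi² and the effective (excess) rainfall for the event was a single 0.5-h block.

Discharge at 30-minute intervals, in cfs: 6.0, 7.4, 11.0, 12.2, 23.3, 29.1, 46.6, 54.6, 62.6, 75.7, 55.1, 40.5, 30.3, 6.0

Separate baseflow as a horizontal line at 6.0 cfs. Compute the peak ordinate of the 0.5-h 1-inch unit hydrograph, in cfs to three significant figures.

U_p ≈ 46.4 cfs

Direct runoff: 0.0, 1.4, 5.0, 6.2, 17.3, 23.1, 40.6, 48.6, 56.6, 69.7, 49.1, 34.5, 24.3, 0.0 cfs; ΣQ_DR = 376.4 cfs, peak = 69.7 cfs.
Runoff depth d = ΣQ_DR·Δt / A = 376.4 × 1800 / (0.194 mi²) = 1.503 in.
The 1-inch UH is the DRH scaled by (1 in)/d, so U_p = 69.7 × 1/1.503 = 46.4 cfs.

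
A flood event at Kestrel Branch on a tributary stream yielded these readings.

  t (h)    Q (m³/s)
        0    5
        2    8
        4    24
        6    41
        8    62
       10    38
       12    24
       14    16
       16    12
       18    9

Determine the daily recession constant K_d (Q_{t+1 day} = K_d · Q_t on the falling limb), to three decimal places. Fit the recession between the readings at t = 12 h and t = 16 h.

K_d ≈ 0.016

Between t = 12 h and t = 16 h the flow falls from 24 to 12 m³/s over 2×2 h = 4 h.
Per-interval ratio K = (12/24)^(1/2) = 0.7071; K_d = K^(24/2) = 0.016.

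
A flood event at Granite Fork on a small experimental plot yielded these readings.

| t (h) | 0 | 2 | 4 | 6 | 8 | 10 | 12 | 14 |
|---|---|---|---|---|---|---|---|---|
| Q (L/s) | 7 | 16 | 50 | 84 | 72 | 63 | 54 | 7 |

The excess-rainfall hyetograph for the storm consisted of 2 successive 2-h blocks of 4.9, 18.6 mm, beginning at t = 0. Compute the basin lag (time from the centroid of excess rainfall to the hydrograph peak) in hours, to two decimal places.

t_L ≈ 3.42 h

Centroid of excess rainfall: t_c = Σ P_i·t̄_i / ΣP_i = 2.5830 h (block centres at 1, 3 h).
Hydrograph peak occurs at t = 6 h, so basin lag t_L = 6 − 2.5830 = 3.42 h.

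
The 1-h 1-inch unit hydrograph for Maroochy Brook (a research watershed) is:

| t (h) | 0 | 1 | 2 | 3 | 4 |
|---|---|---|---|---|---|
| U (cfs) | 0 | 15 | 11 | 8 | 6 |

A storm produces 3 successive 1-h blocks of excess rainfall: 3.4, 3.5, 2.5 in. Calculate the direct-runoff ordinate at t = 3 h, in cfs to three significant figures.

By discrete convolution, Q_j = Σ (P_i / 1 in) · U_{j−i}.
At t = 3 h (j=3): Q = (3.4/1)·8 + (3.5/1)·11 + (2.5/1)·15 = 103 cfs.

Q ≈ 103 cfs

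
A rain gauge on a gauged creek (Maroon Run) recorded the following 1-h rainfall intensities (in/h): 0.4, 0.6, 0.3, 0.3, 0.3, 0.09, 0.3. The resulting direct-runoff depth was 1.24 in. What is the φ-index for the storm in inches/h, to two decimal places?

φ ≈ 0.16 in/h

Only the 6 blocks with intensity above φ contribute runoff: 0.4, 0.6, 0.3, 0.3, 0.3, 0.3 in/h.
Σ(I−φ)·Δt = d  ⇒  (0.4+0.6+0.3+0.3+0.3+0.3 − 6φ)·1 = 1.24
φ = (2.200 − 1.24/1) / 6 = 0.16 in/h.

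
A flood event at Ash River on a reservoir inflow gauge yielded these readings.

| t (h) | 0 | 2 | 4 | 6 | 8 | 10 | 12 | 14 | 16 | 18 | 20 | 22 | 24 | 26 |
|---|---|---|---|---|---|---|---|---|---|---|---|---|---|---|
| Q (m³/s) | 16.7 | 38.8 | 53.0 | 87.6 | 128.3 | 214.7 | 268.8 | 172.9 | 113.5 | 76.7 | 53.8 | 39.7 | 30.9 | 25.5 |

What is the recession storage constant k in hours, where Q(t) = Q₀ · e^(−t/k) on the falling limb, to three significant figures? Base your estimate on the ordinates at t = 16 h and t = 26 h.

k ≈ 6.70 h

On the falling limb, Q drops from 113.5 to 25.5 m³/s between t = 16 h and t = 26 h (Δt = 10 h).
k = −Δt / ln(Q₂/Q₁) = −10 / ln(25.5/113.5) = 6.70 h.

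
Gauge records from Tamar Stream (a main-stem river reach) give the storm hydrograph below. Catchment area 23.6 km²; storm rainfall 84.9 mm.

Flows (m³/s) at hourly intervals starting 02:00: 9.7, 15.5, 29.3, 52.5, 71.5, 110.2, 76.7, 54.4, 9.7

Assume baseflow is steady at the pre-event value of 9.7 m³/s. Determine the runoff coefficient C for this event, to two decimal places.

ΣQ_DR = 342.2 m³/s; V = ΣQ_DR·Δt = 1.232 × 10^6 m³.
Runoff depth d = V / A = 52.20 mm.
C = d / P = 52.20 / 84.9 = 0.61.

C ≈ 0.61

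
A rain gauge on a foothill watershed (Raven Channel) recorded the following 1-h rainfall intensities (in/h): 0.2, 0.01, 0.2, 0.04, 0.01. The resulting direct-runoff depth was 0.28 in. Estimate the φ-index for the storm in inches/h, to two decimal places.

Only the 2 blocks with intensity above φ contribute runoff: 0.2, 0.2 in/h.
Σ(I−φ)·Δt = d  ⇒  (0.2+0.2 − 2φ)·1 = 0.28
φ = (0.4000 − 0.28/1) / 2 = 0.06 in/h.

φ ≈ 0.06 in/h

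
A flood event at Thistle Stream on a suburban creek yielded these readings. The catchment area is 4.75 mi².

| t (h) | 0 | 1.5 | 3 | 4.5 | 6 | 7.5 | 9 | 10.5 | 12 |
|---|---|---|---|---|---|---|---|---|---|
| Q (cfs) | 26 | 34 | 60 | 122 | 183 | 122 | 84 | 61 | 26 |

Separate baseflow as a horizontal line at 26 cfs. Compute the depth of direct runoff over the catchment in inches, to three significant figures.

Direct runoff: 0.0, 8.0, 34.0, 96.0, 157.0, 96.0, 58.0, 35.0, 0.0 cfs; ΣQ_DR = 484.0 cfs.
V = ΣQ_DR · Δt = 484.0 × 5400 s = 2.614 × 10^6 ft³.
Over A = 4.75 mi², depth = V / A = 0.237 in.

d ≈ 0.237 in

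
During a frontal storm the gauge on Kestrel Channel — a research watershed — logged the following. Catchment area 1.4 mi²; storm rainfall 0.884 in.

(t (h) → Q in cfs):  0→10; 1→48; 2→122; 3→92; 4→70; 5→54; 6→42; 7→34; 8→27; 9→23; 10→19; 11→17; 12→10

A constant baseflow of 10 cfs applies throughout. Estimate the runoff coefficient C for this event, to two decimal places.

C ≈ 0.55

ΣQ_DR = 438.0 cfs; V = ΣQ_DR·Δt = 1.577 × 10^6 ft³.
Runoff depth d = V / A = 0.4848 in.
C = d / P = 0.4848 / 0.884 = 0.55.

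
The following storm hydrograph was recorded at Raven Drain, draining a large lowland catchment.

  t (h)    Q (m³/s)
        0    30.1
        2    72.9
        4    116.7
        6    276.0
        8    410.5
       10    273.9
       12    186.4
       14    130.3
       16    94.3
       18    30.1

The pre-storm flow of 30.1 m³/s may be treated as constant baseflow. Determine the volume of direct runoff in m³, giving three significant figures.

V ≈ 9.51 × 10^6 m³

Direct-runoff ordinates (Q − Q_b): 0.0, 42.8, 86.6, 245.9, 380.4, 243.8, 156.3, 100.2, 64.2, 0.0 m³/s.
ΣQ_DR = 1320 m³/s.
With Δt = 2 h = 7200 s, V = ΣQ_DR · Δt = 1320 × 7200 = 9.51 × 10^6 m³.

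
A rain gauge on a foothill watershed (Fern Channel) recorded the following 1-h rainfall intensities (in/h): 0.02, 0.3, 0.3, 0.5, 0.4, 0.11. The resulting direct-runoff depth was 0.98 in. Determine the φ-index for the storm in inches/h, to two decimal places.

Only the 4 blocks with intensity above φ contribute runoff: 0.3, 0.3, 0.5, 0.4 in/h.
Σ(I−φ)·Δt = d  ⇒  (0.3+0.3+0.5+0.4 − 4φ)·1 = 0.98
φ = (1.500 − 0.98/1) / 4 = 0.13 in/h.

φ ≈ 0.13 in/h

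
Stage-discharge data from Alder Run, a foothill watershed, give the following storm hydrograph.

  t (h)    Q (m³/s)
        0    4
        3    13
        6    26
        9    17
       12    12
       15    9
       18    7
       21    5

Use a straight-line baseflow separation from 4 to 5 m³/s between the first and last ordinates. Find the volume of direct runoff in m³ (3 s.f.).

V ≈ 6.16 × 10^5 m³

Direct-runoff ordinates (Q − Q_b): 0.00, 8.86, 21.71, 12.57, 7.43, 4.29, 2.14, 0.00 m³/s.
ΣQ_DR = 57.00 m³/s.
With Δt = 3 h = 10800 s, V = ΣQ_DR · Δt = 57.00 × 10800 = 6.16 × 10^5 m³.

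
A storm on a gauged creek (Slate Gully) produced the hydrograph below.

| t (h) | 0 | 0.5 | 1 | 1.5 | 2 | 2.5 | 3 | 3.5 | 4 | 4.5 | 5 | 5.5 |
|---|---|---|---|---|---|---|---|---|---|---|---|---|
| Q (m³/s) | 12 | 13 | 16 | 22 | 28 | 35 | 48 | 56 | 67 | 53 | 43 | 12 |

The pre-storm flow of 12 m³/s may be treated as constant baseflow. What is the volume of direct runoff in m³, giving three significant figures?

V ≈ 4.70 × 10^5 m³

Direct-runoff ordinates (Q − Q_b): 0.0, 1.0, 4.0, 10.0, 16.0, 23.0, 36.0, 44.0, 55.0, 41.0, 31.0, 0.0 m³/s.
ΣQ_DR = 261.0 m³/s.
With Δt = 0.5 h = 1800 s, V = ΣQ_DR · Δt = 261.0 × 1800 = 4.70 × 10^5 m³.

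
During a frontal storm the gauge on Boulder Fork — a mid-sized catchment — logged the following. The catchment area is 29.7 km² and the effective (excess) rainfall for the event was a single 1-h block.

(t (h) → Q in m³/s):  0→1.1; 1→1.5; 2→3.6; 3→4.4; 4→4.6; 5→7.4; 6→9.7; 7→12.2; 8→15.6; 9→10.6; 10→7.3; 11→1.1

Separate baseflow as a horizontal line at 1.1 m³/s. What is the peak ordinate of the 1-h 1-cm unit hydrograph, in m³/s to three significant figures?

Direct runoff: 0.0, 0.4, 2.5, 3.3, 3.5, 6.3, 8.6, 11.1, 14.5, 9.5, 6.2, 0.0 m³/s; ΣQ_DR = 65.90 m³/s, peak = 14.5 m³/s.
Runoff depth d = ΣQ_DR·Δt / A = 65.90 × 3600 / (29.7 km²) = 7.988 mm.
The 1-cm UH is the DRH scaled by (10 mm)/d, so U_p = 14.5 × 10/7.988 = 18.2 m³/s.

U_p ≈ 18.2 m³/s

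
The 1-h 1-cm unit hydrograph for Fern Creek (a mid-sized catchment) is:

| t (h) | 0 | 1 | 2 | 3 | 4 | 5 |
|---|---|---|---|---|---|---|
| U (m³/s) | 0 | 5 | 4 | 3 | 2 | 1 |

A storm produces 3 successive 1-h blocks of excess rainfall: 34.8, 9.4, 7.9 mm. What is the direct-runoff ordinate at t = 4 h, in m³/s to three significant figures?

By discrete convolution, Q_j = Σ (P_i / 10 mm) · U_{j−i}.
At t = 4 h (j=4): Q = (34.8/10)·2 + (9.4/10)·3 + (7.9/10)·4 = 12.9 m³/s.

Q ≈ 12.9 m³/s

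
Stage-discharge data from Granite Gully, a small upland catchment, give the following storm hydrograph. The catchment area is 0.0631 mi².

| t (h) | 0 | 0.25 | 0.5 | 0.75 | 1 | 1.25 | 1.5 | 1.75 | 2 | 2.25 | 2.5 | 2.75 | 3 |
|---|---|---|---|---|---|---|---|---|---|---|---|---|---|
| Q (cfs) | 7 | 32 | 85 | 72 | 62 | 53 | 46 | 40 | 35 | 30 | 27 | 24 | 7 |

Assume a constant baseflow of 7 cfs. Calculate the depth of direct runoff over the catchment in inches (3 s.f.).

d ≈ 2.63 in

Direct runoff: 0.0, 25.0, 78.0, 65.0, 55.0, 46.0, 39.0, 33.0, 28.0, 23.0, 20.0, 17.0, 0.0 cfs; ΣQ_DR = 429.0 cfs.
V = ΣQ_DR · Δt = 429.0 × 900 s = 3.861 × 10^5 ft³.
Over A = 0.0631 mi², depth = V / A = 2.63 in.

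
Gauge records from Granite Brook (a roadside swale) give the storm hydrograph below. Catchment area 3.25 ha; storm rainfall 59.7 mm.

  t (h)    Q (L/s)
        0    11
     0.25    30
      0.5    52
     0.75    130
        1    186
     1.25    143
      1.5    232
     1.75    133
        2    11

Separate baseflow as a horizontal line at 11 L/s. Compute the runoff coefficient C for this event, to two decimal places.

C ≈ 0.38

ΣQ_DR = 829.0 L/s; V = ΣQ_DR·Δt = 7.461 × 10^5 L.
Runoff depth d = V / A = 22.96 mm.
C = d / P = 22.96 / 59.7 = 0.38.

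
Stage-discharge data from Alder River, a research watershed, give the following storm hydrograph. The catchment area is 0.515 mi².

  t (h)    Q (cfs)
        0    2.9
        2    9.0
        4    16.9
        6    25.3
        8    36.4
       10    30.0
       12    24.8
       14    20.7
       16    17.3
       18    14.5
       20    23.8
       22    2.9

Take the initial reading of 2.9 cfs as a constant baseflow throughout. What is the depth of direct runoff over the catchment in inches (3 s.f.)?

d ≈ 1.14 in

Direct runoff: 0.0, 6.1, 14.0, 22.4, 33.5, 27.1, 21.9, 17.8, 14.4, 11.6, 20.9, 0.0 cfs; ΣQ_DR = 189.7 cfs.
V = ΣQ_DR · Δt = 189.7 × 7200 s = 1.366 × 10^6 ft³.
Over A = 0.515 mi², depth = V / A = 1.14 in.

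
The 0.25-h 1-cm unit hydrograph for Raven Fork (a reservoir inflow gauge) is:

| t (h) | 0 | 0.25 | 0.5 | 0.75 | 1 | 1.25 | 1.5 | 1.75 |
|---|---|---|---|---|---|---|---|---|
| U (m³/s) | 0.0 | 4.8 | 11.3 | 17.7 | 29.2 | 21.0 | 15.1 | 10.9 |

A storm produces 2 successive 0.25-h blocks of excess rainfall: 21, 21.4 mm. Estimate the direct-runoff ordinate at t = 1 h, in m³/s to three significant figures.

By discrete convolution, Q_j = Σ (P_i / 10 mm) · U_{j−i}.
At t = 1 h (j=4): Q = (21/10)·29.2 + (21.4/10)·17.7 = 99.2 m³/s.

Q ≈ 99.2 m³/s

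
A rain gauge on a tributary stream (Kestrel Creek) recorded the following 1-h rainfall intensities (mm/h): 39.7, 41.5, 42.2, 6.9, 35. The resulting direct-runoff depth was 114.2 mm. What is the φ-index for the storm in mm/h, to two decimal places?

Only the 4 blocks with intensity above φ contribute runoff: 39.7, 41.5, 42.2, 35 mm/h.
Σ(I−φ)·Δt = d  ⇒  (39.7+41.5+42.2+35 − 4φ)·1 = 114.2
φ = (158.4 − 114.2/1) / 4 = 11.05 mm/h.

φ ≈ 11.05 mm/h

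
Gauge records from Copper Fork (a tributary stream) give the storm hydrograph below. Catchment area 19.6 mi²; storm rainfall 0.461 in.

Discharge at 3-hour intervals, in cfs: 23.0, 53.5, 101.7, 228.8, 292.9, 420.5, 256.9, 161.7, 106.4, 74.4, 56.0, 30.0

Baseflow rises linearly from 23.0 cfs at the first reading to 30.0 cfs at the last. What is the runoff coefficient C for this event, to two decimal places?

ΣQ_DR = 1488 cfs; V = ΣQ_DR·Δt = 1.607 × 10^7 ft³.
Runoff depth d = V / A = 0.3529 in.
C = d / P = 0.3529 / 0.461 = 0.77.

C ≈ 0.77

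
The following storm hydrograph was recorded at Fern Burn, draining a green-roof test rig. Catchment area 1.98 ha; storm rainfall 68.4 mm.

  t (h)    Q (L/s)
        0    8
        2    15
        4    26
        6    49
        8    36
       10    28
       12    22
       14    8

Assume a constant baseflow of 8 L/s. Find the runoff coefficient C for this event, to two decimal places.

ΣQ_DR = 128.0 L/s; V = ΣQ_DR·Δt = 9.216 × 10^5 L.
Runoff depth d = V / A = 46.55 mm.
C = d / P = 46.55 / 68.4 = 0.68.

C ≈ 0.68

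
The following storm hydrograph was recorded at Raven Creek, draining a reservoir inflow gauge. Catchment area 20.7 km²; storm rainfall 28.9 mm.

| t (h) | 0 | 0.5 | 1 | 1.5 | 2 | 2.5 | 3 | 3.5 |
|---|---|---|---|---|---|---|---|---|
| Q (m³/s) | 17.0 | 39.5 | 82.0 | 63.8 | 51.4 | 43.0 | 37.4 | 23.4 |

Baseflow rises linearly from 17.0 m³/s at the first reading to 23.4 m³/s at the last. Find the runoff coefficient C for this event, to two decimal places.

C ≈ 0.59

ΣQ_DR = 195.9 m³/s; V = ΣQ_DR·Δt = 3.526 × 10^5 m³.
Runoff depth d = V / A = 17.03 mm.
C = d / P = 17.03 / 28.9 = 0.59.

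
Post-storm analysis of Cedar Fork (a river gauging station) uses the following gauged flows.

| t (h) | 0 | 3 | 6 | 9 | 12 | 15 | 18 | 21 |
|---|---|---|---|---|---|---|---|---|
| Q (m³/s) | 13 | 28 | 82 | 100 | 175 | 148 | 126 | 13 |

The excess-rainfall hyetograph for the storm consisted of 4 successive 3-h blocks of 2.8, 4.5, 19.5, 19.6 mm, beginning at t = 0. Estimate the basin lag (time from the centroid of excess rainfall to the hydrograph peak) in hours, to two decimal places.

t_L ≈ 3.89 h

Centroid of excess rainfall: t_c = Σ P_i·t̄_i / ΣP_i = 8.1142 h (block centres at 1.5, 4.5, 7.5, 10.5 h).
Hydrograph peak occurs at t = 12 h, so basin lag t_L = 12 − 8.1142 = 3.89 h.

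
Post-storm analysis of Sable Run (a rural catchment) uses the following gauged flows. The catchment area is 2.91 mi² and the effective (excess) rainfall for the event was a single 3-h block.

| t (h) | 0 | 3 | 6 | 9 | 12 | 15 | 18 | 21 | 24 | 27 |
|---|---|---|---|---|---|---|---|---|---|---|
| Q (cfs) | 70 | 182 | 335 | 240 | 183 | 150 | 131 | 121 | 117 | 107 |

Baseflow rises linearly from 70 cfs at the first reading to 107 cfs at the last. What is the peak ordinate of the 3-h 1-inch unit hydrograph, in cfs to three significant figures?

U_p ≈ 214 cfs

Direct runoff: 0.00, 107.89, 256.78, 157.67, 96.56, 59.44, 36.33, 22.22, 14.11, 0.00 cfs; ΣQ_DR = 751.0 cfs, peak = 256.78 cfs.
Runoff depth d = ΣQ_DR·Δt / A = 751.0 × 10800 / (2.91 mi²) = 1.200 in.
The 1-inch UH is the DRH scaled by (1 in)/d, so U_p = 256.78 × 1/1.200 = 214 cfs.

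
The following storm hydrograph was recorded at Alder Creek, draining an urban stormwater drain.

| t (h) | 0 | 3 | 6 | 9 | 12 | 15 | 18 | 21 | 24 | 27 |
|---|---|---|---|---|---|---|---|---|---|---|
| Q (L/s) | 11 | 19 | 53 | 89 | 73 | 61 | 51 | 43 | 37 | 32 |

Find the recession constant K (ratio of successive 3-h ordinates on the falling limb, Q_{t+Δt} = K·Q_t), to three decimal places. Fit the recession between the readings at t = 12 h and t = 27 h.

K ≈ 0.848

Using the recession-limb readings at t = 12 h and t = 27 h: Q falls from 73 to 32 L/s over 5 intervals.
K = (Q₂/Q₁)^(1/5) = (32/73)^(1/5) = 0.848.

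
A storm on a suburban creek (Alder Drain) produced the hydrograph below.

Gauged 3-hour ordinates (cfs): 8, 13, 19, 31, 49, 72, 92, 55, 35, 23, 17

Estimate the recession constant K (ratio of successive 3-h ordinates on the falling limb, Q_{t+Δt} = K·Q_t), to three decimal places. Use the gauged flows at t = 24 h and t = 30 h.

Using the recession-limb readings at t = 24 h and t = 30 h: Q falls from 35 to 17 cfs over 2 intervals.
K = (Q₂/Q₁)^(1/2) = (17/35)^(1/2) = 0.697.

K ≈ 0.697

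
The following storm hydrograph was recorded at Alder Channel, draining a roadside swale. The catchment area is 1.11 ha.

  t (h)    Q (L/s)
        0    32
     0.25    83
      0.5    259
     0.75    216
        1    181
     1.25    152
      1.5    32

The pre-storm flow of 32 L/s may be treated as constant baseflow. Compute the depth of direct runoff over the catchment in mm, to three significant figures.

d ≈ 59.3 mm

Direct runoff: 0.0, 51.0, 227.0, 184.0, 149.0, 120.0, 0.0 L/s; ΣQ_DR = 731.0 L/s.
V = ΣQ_DR · Δt = 731.0 × 900 s = 6.579 × 10^5 L.
Over A = 1.11 ha, depth = V / A = 59.3 mm.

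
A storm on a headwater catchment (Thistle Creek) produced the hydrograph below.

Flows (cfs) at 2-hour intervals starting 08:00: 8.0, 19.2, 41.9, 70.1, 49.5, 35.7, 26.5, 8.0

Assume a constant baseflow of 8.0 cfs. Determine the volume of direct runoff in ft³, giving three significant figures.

V ≈ 1.40 × 10^6 ft³

Direct-runoff ordinates (Q − Q_b): 0.0, 11.2, 33.9, 62.1, 41.5, 27.7, 18.5, 0.0 cfs.
ΣQ_DR = 194.9 cfs.
With Δt = 2 h = 7200 s, V = ΣQ_DR · Δt = 194.9 × 7200 = 1.40 × 10^6 ft³.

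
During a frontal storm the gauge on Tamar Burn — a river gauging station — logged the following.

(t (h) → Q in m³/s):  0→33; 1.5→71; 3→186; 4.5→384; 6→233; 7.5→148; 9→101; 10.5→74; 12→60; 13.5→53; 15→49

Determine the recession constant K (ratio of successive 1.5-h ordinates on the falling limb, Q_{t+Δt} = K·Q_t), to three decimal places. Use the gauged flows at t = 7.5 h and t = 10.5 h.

Using the recession-limb readings at t = 7.5 h and t = 10.5 h: Q falls from 148 to 74 m³/s over 2 intervals.
K = (Q₂/Q₁)^(1/2) = (74/148)^(1/2) = 0.707.

K ≈ 0.707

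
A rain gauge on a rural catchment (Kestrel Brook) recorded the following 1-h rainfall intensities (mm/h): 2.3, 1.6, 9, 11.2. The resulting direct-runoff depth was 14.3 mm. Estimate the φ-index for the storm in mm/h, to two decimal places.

φ ≈ 2.95 mm/h

Only the 2 blocks with intensity above φ contribute runoff: 9, 11.2 mm/h.
Σ(I−φ)·Δt = d  ⇒  (9+11.2 − 2φ)·1 = 14.3
φ = (20.20 − 14.3/1) / 2 = 2.95 mm/h.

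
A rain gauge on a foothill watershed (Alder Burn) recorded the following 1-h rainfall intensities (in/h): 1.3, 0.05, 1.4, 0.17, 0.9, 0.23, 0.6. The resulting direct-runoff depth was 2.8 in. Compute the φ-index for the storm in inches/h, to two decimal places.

φ ≈ 0.35 in/h

Only the 4 blocks with intensity above φ contribute runoff: 1.3, 1.4, 0.9, 0.6 in/h.
Σ(I−φ)·Δt = d  ⇒  (1.3+1.4+0.9+0.6 − 4φ)·1 = 2.8
φ = (4.200 − 2.8/1) / 4 = 0.35 in/h.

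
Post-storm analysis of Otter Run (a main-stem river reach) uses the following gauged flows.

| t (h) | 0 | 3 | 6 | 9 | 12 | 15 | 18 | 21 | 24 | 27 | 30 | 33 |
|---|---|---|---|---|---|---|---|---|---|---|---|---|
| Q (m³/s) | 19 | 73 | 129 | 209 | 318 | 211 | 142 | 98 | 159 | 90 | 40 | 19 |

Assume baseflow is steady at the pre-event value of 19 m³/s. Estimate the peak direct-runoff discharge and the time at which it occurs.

Subtracting baseflow gives direct-runoff ordinates: 0.0, 54.0, 110.0, 190.0, 299.0, 192.0, 123.0, 79.0, 140.0, 71.0, 21.0, 0.0 m³/s.
The maximum is 299.0 m³/s, occurring at the reading for t = 12 h.

Q_p = 299.0 m³/s at t = 12 h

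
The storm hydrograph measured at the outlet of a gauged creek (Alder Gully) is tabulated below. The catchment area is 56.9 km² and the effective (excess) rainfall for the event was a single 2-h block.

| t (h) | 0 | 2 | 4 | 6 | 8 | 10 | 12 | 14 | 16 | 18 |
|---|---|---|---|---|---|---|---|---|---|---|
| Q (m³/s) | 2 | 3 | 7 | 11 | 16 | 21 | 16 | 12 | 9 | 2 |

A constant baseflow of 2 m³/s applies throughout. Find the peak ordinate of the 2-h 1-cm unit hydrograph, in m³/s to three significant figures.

Direct runoff: 0.0, 1.0, 5.0, 9.0, 14.0, 19.0, 14.0, 10.0, 7.0, 0.0 m³/s; ΣQ_DR = 79.00 m³/s, peak = 19.0 m³/s.
Runoff depth d = ΣQ_DR·Δt / A = 79.00 × 7200 / (56.9 km²) = 9.996 mm.
The 1-cm UH is the DRH scaled by (10 mm)/d, so U_p = 19.0 × 10/9.996 = 19.0 m³/s.

U_p ≈ 19.0 m³/s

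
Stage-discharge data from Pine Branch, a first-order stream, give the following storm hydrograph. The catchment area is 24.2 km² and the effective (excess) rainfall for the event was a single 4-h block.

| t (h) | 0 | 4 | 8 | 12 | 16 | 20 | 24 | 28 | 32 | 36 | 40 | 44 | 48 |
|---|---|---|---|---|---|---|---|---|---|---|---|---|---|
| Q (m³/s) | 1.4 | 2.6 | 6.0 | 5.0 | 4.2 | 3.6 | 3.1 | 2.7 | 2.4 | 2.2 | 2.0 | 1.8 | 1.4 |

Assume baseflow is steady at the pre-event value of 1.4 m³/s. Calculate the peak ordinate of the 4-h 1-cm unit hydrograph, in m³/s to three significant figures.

Direct runoff: 0.0, 1.2, 4.6, 3.6, 2.8, 2.2, 1.7, 1.3, 1.0, 0.8, 0.6, 0.4, 0.0 m³/s; ΣQ_DR = 20.20 m³/s, peak = 4.6 m³/s.
Runoff depth d = ΣQ_DR·Δt / A = 20.20 × 14400 / (24.2 km²) = 12.02 mm.
The 1-cm UH is the DRH scaled by (10 mm)/d, so U_p = 4.6 × 10/12.02 = 3.83 m³/s.

U_p ≈ 3.83 m³/s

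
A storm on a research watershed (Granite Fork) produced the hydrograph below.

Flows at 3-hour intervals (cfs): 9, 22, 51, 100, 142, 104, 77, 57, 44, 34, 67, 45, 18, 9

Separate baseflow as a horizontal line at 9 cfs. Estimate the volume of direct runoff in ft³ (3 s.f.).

Direct-runoff ordinates (Q − Q_b): 0.0, 13.0, 42.0, 91.0, 133.0, 95.0, 68.0, 48.0, 35.0, 25.0, 58.0, 36.0, 9.0, 0.0 cfs.
ΣQ_DR = 653.0 cfs.
With Δt = 3 h = 10800 s, V = ΣQ_DR · Δt = 653.0 × 10800 = 7.05 × 10^6 ft³.

V ≈ 7.05 × 10^6 ft³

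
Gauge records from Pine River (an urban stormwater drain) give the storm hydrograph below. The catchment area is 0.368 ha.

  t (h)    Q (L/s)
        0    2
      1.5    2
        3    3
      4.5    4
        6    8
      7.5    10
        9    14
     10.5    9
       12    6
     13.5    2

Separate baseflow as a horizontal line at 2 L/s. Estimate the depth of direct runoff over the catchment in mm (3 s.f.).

Direct runoff: 0.0, 0.0, 1.0, 2.0, 6.0, 8.0, 12.0, 7.0, 4.0, 0.0 L/s; ΣQ_DR = 40.00 L/s.
V = ΣQ_DR · Δt = 40.00 × 5400 s = 2.160 × 10^5 L.
Over A = 0.368 ha, depth = V / A = 58.7 mm.

d ≈ 58.7 mm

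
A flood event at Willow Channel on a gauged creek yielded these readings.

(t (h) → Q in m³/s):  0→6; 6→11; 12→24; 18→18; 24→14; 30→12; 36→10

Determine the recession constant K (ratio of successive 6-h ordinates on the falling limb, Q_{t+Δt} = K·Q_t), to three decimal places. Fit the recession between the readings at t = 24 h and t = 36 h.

K ≈ 0.845

Using the recession-limb readings at t = 24 h and t = 36 h: Q falls from 14 to 10 m³/s over 2 intervals.
K = (Q₂/Q₁)^(1/2) = (10/14)^(1/2) = 0.845.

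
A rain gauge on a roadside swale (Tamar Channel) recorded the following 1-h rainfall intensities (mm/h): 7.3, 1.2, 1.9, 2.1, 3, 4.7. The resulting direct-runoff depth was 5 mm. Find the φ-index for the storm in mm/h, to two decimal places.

φ ≈ 3.50 mm/h

Only the 2 blocks with intensity above φ contribute runoff: 7.3, 4.7 mm/h.
Σ(I−φ)·Δt = d  ⇒  (7.3+4.7 − 2φ)·1 = 5
φ = (12.00 − 5/1) / 2 = 3.50 mm/h.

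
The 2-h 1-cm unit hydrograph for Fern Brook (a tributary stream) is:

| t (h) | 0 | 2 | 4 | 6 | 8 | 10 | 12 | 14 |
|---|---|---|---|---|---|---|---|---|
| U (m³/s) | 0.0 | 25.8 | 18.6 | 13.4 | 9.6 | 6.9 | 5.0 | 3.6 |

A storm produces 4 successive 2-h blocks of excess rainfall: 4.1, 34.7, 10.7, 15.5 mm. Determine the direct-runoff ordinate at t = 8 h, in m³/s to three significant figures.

Q ≈ 110 m³/s

By discrete convolution, Q_j = Σ (P_i / 10 mm) · U_{j−i}.
At t = 8 h (j=4): Q = (4.1/10)·9.6 + (34.7/10)·13.4 + (10.7/10)·18.6 + (15.5/10)·25.8 = 110 m³/s.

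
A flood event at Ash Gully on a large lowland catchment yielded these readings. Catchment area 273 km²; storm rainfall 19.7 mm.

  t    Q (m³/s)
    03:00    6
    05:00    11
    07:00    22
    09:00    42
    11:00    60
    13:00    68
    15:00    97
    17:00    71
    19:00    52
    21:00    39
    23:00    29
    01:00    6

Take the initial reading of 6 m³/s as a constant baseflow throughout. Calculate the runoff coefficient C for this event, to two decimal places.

C ≈ 0.58

ΣQ_DR = 431.0 m³/s; V = ΣQ_DR·Δt = 3.103 × 10^6 m³.
Runoff depth d = V / A = 11.37 mm.
C = d / P = 11.37 / 19.7 = 0.58.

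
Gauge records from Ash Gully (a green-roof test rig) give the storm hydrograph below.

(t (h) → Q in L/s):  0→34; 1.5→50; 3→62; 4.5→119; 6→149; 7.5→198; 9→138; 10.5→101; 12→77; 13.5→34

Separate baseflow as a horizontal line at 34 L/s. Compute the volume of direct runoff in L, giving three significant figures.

Direct-runoff ordinates (Q − Q_b): 0.0, 16.0, 28.0, 85.0, 115.0, 164.0, 104.0, 67.0, 43.0, 0.0 L/s.
ΣQ_DR = 622.0 L/s.
With Δt = 1.5 h = 5400 s, V = ΣQ_DR · Δt = 622.0 × 5400 = 3.36 × 10^6 L.

V ≈ 3.36 × 10^6 L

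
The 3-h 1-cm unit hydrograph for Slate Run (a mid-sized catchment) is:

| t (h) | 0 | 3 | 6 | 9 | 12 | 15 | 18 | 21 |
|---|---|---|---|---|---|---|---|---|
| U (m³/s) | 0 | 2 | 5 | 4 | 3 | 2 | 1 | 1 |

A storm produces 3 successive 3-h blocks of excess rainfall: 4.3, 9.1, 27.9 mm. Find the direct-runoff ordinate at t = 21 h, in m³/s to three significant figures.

By discrete convolution, Q_j = Σ (P_i / 10 mm) · U_{j−i}.
At t = 21 h (j=7): Q = (4.3/10)·1 + (9.1/10)·1 + (27.9/10)·2 = 6.92 m³/s.

Q ≈ 6.92 m³/s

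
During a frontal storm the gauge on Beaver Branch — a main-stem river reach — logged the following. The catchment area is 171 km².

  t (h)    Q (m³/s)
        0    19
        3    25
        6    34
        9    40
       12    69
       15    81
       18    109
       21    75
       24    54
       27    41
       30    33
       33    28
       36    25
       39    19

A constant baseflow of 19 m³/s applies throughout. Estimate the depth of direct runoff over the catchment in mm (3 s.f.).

Direct runoff: 0.0, 6.0, 15.0, 21.0, 50.0, 62.0, 90.0, 56.0, 35.0, 22.0, 14.0, 9.0, 6.0, 0.0 m³/s; ΣQ_DR = 386.0 m³/s.
V = ΣQ_DR · Δt = 386.0 × 10800 s = 4.169 × 10^6 m³.
Over A = 171 km², depth = V / A = 24.4 mm.

d ≈ 24.4 mm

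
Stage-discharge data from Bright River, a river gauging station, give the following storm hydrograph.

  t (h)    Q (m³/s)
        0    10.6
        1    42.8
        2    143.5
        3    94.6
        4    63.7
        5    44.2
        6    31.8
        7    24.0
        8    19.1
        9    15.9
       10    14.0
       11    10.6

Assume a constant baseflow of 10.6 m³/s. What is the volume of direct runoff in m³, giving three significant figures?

Direct-runoff ordinates (Q − Q_b): 0.0, 32.2, 132.9, 84.0, 53.1, 33.6, 21.2, 13.4, 8.5, 5.3, 3.4, 0.0 m³/s.
ΣQ_DR = 387.6 m³/s.
With Δt = 1 h = 3600 s, V = ΣQ_DR · Δt = 387.6 × 3600 = 1.40 × 10^6 m³.

V ≈ 1.40 × 10^6 m³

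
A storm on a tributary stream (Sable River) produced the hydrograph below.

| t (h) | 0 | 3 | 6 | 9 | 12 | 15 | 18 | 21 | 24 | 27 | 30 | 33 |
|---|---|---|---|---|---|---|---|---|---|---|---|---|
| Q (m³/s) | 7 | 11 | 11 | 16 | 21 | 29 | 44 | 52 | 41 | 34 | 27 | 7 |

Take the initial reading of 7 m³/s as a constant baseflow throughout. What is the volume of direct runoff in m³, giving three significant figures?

Direct-runoff ordinates (Q − Q_b): 0.0, 4.0, 4.0, 9.0, 14.0, 22.0, 37.0, 45.0, 34.0, 27.0, 20.0, 0.0 m³/s.
ΣQ_DR = 216.0 m³/s.
With Δt = 3 h = 10800 s, V = ΣQ_DR · Δt = 216.0 × 10800 = 2.33 × 10^6 m³.

V ≈ 2.33 × 10^6 m³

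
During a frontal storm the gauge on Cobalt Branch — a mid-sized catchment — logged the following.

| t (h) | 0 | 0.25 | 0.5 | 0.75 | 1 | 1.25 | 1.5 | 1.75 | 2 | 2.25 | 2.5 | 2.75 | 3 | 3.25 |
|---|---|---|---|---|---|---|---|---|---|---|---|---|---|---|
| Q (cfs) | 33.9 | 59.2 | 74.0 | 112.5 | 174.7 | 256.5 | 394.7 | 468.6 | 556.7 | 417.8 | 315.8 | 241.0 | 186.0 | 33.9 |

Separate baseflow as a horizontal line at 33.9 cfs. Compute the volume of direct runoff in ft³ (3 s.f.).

V ≈ 2.57 × 10^6 ft³

Direct-runoff ordinates (Q − Q_b): 0.0, 25.3, 40.1, 78.6, 140.8, 222.6, 360.8, 434.7, 522.8, 383.9, 281.9, 207.1, 152.1, 0.0 cfs.
ΣQ_DR = 2851 cfs.
With Δt = 0.25 h = 900 s, V = ΣQ_DR · Δt = 2851 × 900 = 2.57 × 10^6 ft³.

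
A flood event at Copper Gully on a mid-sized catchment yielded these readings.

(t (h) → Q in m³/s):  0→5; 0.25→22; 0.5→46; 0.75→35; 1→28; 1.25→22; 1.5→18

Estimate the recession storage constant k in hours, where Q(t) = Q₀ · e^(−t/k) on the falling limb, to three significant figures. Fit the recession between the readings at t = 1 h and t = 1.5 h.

On the falling limb, Q drops from 28 to 18 m³/s between t = 1 h and t = 1.5 h (Δt = 0.5 h).
k = −Δt / ln(Q₂/Q₁) = −0.5 / ln(18/28) = 1.13 h.

k ≈ 1.13 h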